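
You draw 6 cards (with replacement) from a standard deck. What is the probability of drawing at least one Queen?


P(not a Queen) = 48/52 = 12/13
P(none in 6 draws) = (12/13)^6 = 2985984/4826809
P(≥1 Queen) = 1 - 2985984/4826809 = 1840825/4826809

P = 1840825/4826809 ≈ 38.14%


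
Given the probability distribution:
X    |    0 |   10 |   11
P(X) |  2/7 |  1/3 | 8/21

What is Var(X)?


E[X] = 158/21
E[X²] = 556/7
Var(X) = E[X²] - (E[X])² = 556/7 - 24964/441 = 10064/441

Var(X) = 10064/441 ≈ 22.8209


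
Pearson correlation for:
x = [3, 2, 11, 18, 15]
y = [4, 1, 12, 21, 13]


n=5, Σx=49, Σy=51, Σxy=719, Σx²=683, Σy²=771
r = (5×719 - 49×51)/√((5×683 - 49²)(5×771 - 51²))
= 1096/√(1014×1254) = 1096/√1271556 ≈ 1096/1127.6329 ≈ 0.9719

r ≈ 0.9719


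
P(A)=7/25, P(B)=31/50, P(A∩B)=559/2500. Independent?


P(A)×P(B) = 217/1250
P(A∩B) = 559/2500
Not equal → NOT independent

No, not independent


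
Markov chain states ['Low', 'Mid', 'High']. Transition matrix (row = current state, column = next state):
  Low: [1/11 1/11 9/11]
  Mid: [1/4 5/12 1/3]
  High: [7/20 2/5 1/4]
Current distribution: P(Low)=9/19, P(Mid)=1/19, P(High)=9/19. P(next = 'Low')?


P(next=Low) = Σᵢ P(now=i)×P(i→Low)
= 9/19×1/11 + 1/19×1/4 + 9/19×7/20
= 9/209 + 1/76 + 63/380 = 232/1045

P = 232/1045 ≈ 0.2220


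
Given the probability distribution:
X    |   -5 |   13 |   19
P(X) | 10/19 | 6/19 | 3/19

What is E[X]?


E[X] = Σ x·P(X=x)
= (-5)×(10/19) + (13)×(6/19) + (19)×(3/19)
= 85/19

E[X] = 85/19


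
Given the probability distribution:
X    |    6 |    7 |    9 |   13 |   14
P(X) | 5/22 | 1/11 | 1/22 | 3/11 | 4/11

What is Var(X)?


E[X] = 243/22
E[X²] = 2941/22
Var(X) = E[X²] - (E[X])² = 2941/22 - 59049/484 = 5653/484

Var(X) = 5653/484 ≈ 11.6798


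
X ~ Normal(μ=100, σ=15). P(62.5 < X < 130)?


z₁=(62.5-100)/15=-2.5, z₂=(130-100)/15=2.0
P = Φ(2.0) - Φ(-2.5) = 0.977250 - 0.006210 = 0.971040 ≈ 0.9710

P(62.5 < X < 130) ≈ 0.9710


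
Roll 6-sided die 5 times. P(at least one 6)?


P(no 6)^5 = (5/6)^5 = 3125/7776
P(≥1) = 1 - 3125/7776 = 4651/7776

P = 4651/7776 ≈ 59.81%


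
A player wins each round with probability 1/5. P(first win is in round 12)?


Geometric: P(X=12) = (1-p)^(k-1)×p = (4/5)^11×1/5 = 4194304/244140625

P(X=12) = 4194304/244140625 ≈ 1.72%


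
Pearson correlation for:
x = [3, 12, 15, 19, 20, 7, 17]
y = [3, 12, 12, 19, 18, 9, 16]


n=7, Σx=93, Σy=89, Σxy=1389, Σx²=1477, Σy²=1319
r = (7×1389 - 93×89)/√((7×1477 - 93²)(7×1319 - 89²))
= 1446/√(1690×1312) = 1446/√2217280 ≈ 1446/1489.0534 ≈ 0.9711

r ≈ 0.9711


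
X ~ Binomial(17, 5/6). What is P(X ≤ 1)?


P(X ≤ 1) = Σ P(X=i) for i=0..1
P(X=0) = 1/16926659444736
P(X=1) = 85/16926659444736
Sum = 43/8463329722368

P(X ≤ 1) = 43/8463329722368 ≈ 0.00%


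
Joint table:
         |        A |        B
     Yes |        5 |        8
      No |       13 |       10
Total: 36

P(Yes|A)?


P(Yes|A) = 5/(5+13) = 5/18

P = 5/18 ≈ 27.78%


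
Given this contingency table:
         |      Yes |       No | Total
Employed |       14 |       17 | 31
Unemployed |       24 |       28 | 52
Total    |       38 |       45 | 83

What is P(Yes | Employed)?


P(Yes | Employed) = 14/(14+17) = 14/31

P(Yes|Employed) = 14/31 ≈ 45.16%


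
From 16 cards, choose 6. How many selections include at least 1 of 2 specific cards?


Complement: C(16,6) - C(14,6) = 8008 - 3003 = 5005

5005


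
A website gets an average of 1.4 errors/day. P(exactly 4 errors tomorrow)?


Poisson(λ=1.4): P(X=4) = e^(-λ)×λ^k/k!
= e^(-1.4) × 1.4^4 / 4!
≈ 0.2465969639 × 3.8416 / 24 ≈ 0.039472

P(X=4) ≈ 0.039472 ≈ 3.95%


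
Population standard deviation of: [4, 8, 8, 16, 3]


Mean = 39/5
  (4-39/5)²=361/25
  (8-39/5)²=1/25
  (8-39/5)²=1/25
  (16-39/5)²=1681/25
  (3-39/5)²=576/25
Σ(x-μ)² = 524/5
σ² = (524/5)/5 = 524/25

σ = √(524/25) ≈ 4.5782


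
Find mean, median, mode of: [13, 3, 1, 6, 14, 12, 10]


Sorted: [1, 3, 6, 10, 12, 13, 14]
Mean = 59/7
Median = 10
Freq: {13: 1, 3: 1, 1: 1, 6: 1, 14: 1, 12: 1, 10: 1}
Mode: No mode

Mean=59/7, Median=10, Mode=No mode


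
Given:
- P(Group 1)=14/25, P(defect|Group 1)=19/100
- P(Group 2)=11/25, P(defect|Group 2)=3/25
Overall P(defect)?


P(B) = Σ P(B|Aᵢ)×P(Aᵢ)
  19/100×14/25 = 133/1250
  3/25×11/25 = 33/625
Sum = 199/1250

P(defect) = 199/1250 ≈ 15.92%


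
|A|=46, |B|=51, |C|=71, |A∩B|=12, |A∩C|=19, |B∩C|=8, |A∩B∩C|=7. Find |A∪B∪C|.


|A∪B∪C| = 46+51+71-12-19-8+7 = 136

|A∪B∪C| = 136


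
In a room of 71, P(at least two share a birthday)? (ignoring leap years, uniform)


P(all different) = Π(365-i)/365 for i=0..70
= 0.000679
P(match) = 1 - 0.000679 = 0.999321

P ≈ 0.9993 ≈ 99.93%


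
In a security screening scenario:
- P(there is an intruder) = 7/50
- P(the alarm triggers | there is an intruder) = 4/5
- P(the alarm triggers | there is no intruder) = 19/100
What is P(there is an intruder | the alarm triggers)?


Using Bayes' theorem:
P(A|B) = P(B|A)·P(A) / P(B)

P(the alarm triggers) = 4/5 × 7/50 + 19/100 × 43/50
= 14/125 + 817/5000 = 1377/5000

P(there is an intruder|the alarm triggers) = (14/125) / (1377/5000) = 560/1377

P(there is an intruder|the alarm triggers) = 560/1377 ≈ 40.67%


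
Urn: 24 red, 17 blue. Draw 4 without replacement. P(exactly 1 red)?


Hypergeometric: C(24,1)×C(17,3)/C(41,4)
= 24×680/101270 = 1632/10127

P(X=1) = 1632/10127 ≈ 16.12%


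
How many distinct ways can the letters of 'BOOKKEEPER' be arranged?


Letters: 10, freq: {'B': 1, 'O': 2, 'K': 2, 'E': 3, 'P': 1, 'R': 1}
10!/(1!×2!×2!×3!×1!×1!) = 3628800/24 = 151200

151200


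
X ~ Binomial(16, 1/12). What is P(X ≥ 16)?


P(X ≥ 16) = Σ P(X=i) for i=16..16
P(X=16) = 1/184884258895036416
Sum = 1/184884258895036416

P(X ≥ 16) = 1/184884258895036416 ≈ 0.00%


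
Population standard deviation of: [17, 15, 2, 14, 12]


Mean = 60/5 = 12
  (17-12)²=25
  (15-12)²=9
  (2-12)²=100
  (14-12)²=4
  (12-12)²=0
Σ(x-μ)² = 138
σ² = 138/5

σ = √(138/5) ≈ 5.2536


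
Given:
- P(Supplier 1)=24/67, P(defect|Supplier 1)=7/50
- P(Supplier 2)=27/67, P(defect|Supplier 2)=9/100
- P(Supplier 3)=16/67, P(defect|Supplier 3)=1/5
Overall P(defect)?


P(B) = Σ P(B|Aᵢ)×P(Aᵢ)
  7/50×24/67 = 84/1675
  9/100×27/67 = 243/6700
  1/5×16/67 = 16/335
Sum = 899/6700

P(defect) = 899/6700 ≈ 13.42%


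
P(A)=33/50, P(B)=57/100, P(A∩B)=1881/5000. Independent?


P(A)×P(B) = 1881/5000
P(A∩B) = 1881/5000
Equal ✓ → Independent

Yes, independent


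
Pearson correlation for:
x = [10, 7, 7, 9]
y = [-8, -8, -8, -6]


n=4, Σx=33, Σy=-30, Σxy=-246, Σx²=279, Σy²=228
r = (4×(-246) - 33×(-30))/√((4×279 - 33²)(4×228 - (-30)²))
= 6/√(27×12) = 6/√324 ≈ 6/18.0000 ≈ 0.3333

r ≈ 0.3333


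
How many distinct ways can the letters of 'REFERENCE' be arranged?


Letters: 9, freq: {'R': 2, 'E': 4, 'F': 1, 'N': 1, 'C': 1}
9!/(2!×4!×1!×1!×1!) = 362880/48 = 7560

7560


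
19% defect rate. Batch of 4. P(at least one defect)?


P(all good) = (81/100)^4 = 43046721/100000000
P(≥1 defect) = 56953279/100000000

P = 56953279/100000000 ≈ 56.95%


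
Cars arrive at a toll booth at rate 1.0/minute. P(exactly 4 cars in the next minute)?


Poisson(λ=1.0): P(X=4) = e^(-λ)×λ^k/k!
= e^(-1.0) × 1.0^4 / 4!
≈ 0.3678794412 × 1 / 24 ≈ 0.015328

P(X=4) ≈ 0.015328 ≈ 1.53%


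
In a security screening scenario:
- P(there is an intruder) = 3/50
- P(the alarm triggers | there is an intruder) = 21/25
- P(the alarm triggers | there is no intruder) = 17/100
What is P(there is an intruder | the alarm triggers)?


Using Bayes' theorem:
P(A|B) = P(B|A)·P(A) / P(B)

P(the alarm triggers) = 21/25 × 3/50 + 17/100 × 47/50
= 63/1250 + 799/5000 = 1051/5000

P(there is an intruder|the alarm triggers) = (63/1250) / (1051/5000) = 252/1051

P(there is an intruder|the alarm triggers) = 252/1051 ≈ 23.98%


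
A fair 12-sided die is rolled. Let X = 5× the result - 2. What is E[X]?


E[die] = (1+12)/2 = 13/2
E[X] = 5×13/2 - 2 = 61/2

E[X] = 61/2


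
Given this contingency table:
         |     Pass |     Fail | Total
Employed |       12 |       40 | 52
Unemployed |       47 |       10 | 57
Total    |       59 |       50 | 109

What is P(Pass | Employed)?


P(Pass | Employed) = 12/(12+40) = 12/52 = 3/13

P(Pass|Employed) = 3/13 ≈ 23.08%


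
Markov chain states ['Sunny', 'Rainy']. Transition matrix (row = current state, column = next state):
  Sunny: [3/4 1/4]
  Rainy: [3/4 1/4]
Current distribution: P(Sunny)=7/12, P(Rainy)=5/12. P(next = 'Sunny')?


P(next=Sunny) = Σᵢ P(now=i)×P(i→Sunny)
= 7/12×3/4 + 5/12×3/4
= 7/16 + 5/16 = 3/4

P = 3/4 ≈ 0.7500


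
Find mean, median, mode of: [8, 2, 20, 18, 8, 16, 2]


Sorted: [2, 2, 8, 8, 16, 18, 20]
Mean = 74/7
Median = 8
Freq: {8: 2, 2: 2, 20: 1, 18: 1, 16: 1}
Mode: [2, 8]

Mean=74/7, Median=8, Mode=[2, 8]


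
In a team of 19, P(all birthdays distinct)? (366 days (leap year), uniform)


P(all different) = Π(366-i)/366 for i=0..18
= (366/366)×(365/366)×...×(348/366)
= 0.621705

P ≈ 0.6217 ≈ 62.17%


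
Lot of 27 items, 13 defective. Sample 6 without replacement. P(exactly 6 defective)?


Hypergeometric: C(13,6)×C(14,0)/C(27,6)
= 1716×1/296010 = 2/345

P(X=6) = 2/345 ≈ 0.58%


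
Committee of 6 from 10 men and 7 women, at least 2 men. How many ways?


Count by #men:
  2M,4W: C(10,2)×C(7,4)=1575
  3M,3W: C(10,3)×C(7,3)=4200
  4M,2W: C(10,4)×C(7,2)=4410
  5M,1W: C(10,5)×C(7,1)=1764
  6M,0W: C(10,6)×C(7,0)=210
Total = 12159

12159


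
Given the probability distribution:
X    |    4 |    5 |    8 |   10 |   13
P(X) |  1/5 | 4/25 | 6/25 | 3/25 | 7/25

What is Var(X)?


E[X] = 209/25
E[X²] = 2047/25
Var(X) = E[X²] - (E[X])² = 2047/25 - 43681/625 = 7494/625

Var(X) = 7494/625 ≈ 11.9904


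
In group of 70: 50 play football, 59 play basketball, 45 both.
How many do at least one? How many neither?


|A∪B| = 50+59-45 = 64
Neither = 70-64 = 6

At least one: 64; Neither: 6


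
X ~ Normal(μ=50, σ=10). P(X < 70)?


z = (70-50)/10 = 2.0
P(Z < 2.0) = 0.9772

P(X < 70) ≈ 0.9772


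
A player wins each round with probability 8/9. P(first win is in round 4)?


Geometric: P(X=4) = (1-p)^(k-1)×p = (1/9)^3×8/9 = 8/6561

P(X=4) = 8/6561 ≈ 0.12%


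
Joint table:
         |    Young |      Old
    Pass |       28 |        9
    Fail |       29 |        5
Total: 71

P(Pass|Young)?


P(Pass|Young) = 28/(28+29) = 28/57

P = 28/57 ≈ 49.12%


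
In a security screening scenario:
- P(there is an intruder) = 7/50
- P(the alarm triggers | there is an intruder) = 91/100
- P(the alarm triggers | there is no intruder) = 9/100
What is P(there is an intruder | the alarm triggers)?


Using Bayes' theorem:
P(A|B) = P(B|A)·P(A) / P(B)

P(the alarm triggers) = 91/100 × 7/50 + 9/100 × 43/50
= 637/5000 + 387/5000 = 128/625

P(there is an intruder|the alarm triggers) = (637/5000) / (128/625) = 637/1024

P(there is an intruder|the alarm triggers) = 637/1024 ≈ 62.21%


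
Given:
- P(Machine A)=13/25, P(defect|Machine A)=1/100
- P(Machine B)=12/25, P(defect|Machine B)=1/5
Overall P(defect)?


P(B) = Σ P(B|Aᵢ)×P(Aᵢ)
  1/100×13/25 = 13/2500
  1/5×12/25 = 12/125
Sum = 253/2500

P(defect) = 253/2500 ≈ 10.12%


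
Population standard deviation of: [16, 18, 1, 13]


Mean = 48/4 = 12
  (16-12)²=16
  (18-12)²=36
  (1-12)²=121
  (13-12)²=1
Σ(x-μ)² = 174
σ² = 174/4 = 87/2

σ = √(87/2) ≈ 6.5955


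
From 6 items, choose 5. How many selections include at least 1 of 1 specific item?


Complement: C(6,5) - C(5,5) = 6 - 1 = 5

5


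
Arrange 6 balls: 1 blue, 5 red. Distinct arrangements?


6!/(1!×5!) = 6

6


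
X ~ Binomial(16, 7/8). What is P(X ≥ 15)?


P(X ≥ 15) = Σ P(X=i) for i=15..16
P(X=15) = 4747561509943/17592186044416
P(X=16) = 33232930569601/281474976710656
Sum = 109193914728689/281474976710656

P(X ≥ 15) = 109193914728689/281474976710656 ≈ 38.79%


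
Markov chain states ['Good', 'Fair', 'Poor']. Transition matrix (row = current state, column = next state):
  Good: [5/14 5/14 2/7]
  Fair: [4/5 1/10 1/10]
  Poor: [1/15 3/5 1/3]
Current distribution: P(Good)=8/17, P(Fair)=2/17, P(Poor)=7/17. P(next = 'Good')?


P(next=Good) = Σᵢ P(now=i)×P(i→Good)
= 8/17×5/14 + 2/17×4/5 + 7/17×1/15
= 20/119 + 8/85 + 7/255 = 517/1785

P = 517/1785 ≈ 0.2896


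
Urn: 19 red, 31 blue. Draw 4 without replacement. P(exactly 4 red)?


Hypergeometric: C(19,4)×C(31,0)/C(50,4)
= 3876×1/230300 = 969/57575

P(X=4) = 969/57575 ≈ 1.68%


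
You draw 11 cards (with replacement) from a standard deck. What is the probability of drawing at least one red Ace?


P(not a red Ace) = 50/52 = 25/26
P(none in 11 draws) = (25/26)^11 = 2384185791015625/3670344486987776
P(≥1 red Ace) = 1 - 2384185791015625/3670344486987776 = 1286158695972151/3670344486987776

P = 1286158695972151/3670344486987776 ≈ 35.04%


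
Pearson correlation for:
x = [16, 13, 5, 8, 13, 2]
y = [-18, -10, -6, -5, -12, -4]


n=6, Σx=57, Σy=-55, Σxy=-652, Σx²=687, Σy²=645
r = (6×(-652) - 57×(-55))/√((6×687 - 57²)(6×645 - (-55)²))
= -777/√(873×845) = -777/√737685 ≈ -777/858.8859 ≈ -0.9047

r ≈ -0.9047


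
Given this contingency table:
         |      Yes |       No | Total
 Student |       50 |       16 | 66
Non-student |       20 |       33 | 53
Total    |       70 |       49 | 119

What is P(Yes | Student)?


P(Yes | Student) = 50/(50+16) = 50/66 = 25/33

P(Yes|Student) = 25/33 ≈ 75.76%


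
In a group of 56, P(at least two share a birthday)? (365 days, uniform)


P(all different) = Π(365-i)/365 for i=0..55
= 0.011668
P(match) = 1 - 0.011668 = 0.988332

P ≈ 0.9883 ≈ 98.83%


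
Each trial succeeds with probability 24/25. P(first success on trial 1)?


Geometric: P(X=1) = (1-p)^(k-1)×p = (1/25)^0×24/25 = 24/25

P(X=1) = 24/25 ≈ 96.00%


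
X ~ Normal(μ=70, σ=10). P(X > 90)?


z = (90-70)/10 = 2.0
P(X > 90) = 1 - P(Z ≤ 2.0) = 1 - 0.9772 = 0.0228

P(X > 90) ≈ 0.0228


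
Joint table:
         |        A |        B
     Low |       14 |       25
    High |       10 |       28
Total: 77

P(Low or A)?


P(Low∨A) = P(Low) + P(A) - P(Low∧A)
= (39 + 24 - 14)/77 = 49/77 = 7/11

P = 7/11 ≈ 63.64%


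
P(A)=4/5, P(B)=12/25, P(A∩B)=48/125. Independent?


P(A)×P(B) = 48/125
P(A∩B) = 48/125
Equal ✓ → Independent

Yes, independent


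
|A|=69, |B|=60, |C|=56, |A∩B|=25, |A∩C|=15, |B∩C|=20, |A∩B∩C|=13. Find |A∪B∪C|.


|A∪B∪C| = 69+60+56-25-15-20+13 = 138

|A∪B∪C| = 138


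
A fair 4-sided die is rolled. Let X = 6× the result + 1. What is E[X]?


E[die] = (1+4)/2 = 5/2
E[X] = 6×5/2 + 1 = 16

E[X] = 16


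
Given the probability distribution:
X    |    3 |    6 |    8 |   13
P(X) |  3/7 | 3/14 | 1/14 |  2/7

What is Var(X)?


E[X] = 48/7
E[X²] = 451/7
Var(X) = E[X²] - (E[X])² = 451/7 - 2304/49 = 853/49

Var(X) = 853/49 ≈ 17.4082


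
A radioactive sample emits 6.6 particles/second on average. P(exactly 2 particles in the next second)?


Poisson(λ=6.6): P(X=2) = e^(-λ)×λ^k/k!
= e^(-6.6) × 6.6^2 / 2!
≈ 0.001360368038 × 43.56 / 2 ≈ 0.029629

P(X=2) ≈ 0.029629 ≈ 2.96%


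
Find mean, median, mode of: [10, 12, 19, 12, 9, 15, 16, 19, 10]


Sorted: [9, 10, 10, 12, 12, 15, 16, 19, 19]
Mean = 122/9
Median = 12
Freq: {10: 2, 12: 2, 19: 2, 9: 1, 15: 1, 16: 1}
Mode: [10, 12, 19]

Mean=122/9, Median=12, Mode=[10, 12, 19]


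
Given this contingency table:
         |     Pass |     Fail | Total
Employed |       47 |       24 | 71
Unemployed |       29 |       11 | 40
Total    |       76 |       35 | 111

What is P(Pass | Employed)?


P(Pass | Employed) = 47/(47+24) = 47/71

P(Pass|Employed) = 47/71 ≈ 66.20%


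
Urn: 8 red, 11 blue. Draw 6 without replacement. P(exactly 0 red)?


Hypergeometric: C(8,0)×C(11,6)/C(19,6)
= 1×462/27132 = 11/646

P(X=0) = 11/646 ≈ 1.70%


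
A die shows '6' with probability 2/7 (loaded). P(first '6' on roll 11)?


Geometric: P(X=11) = (1-p)^(k-1)×p = (5/7)^10×2/7 = 19531250/1977326743

P(X=11) = 19531250/1977326743 ≈ 0.99%


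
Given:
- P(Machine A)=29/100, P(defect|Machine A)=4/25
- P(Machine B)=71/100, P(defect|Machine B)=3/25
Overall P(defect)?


P(B) = Σ P(B|Aᵢ)×P(Aᵢ)
  4/25×29/100 = 29/625
  3/25×71/100 = 213/2500
Sum = 329/2500

P(defect) = 329/2500 ≈ 13.16%


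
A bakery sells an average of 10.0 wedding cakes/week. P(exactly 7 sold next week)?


Poisson(λ=10.0): P(X=7) = e^(-λ)×λ^k/k!
= e^(-10.0) × 10.0^7 / 7!
≈ 4.539992976e-05 × 10000000 / 5040 ≈ 0.090079

P(X=7) ≈ 0.090079 ≈ 9.01%


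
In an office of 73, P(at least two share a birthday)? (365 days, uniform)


P(all different) = Π(365-i)/365 for i=0..72
= 0.000439
P(match) = 1 - 0.000439 = 0.999561

P ≈ 0.9996 ≈ 99.96%


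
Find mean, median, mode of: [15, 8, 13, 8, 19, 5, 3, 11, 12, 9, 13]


Sorted: [3, 5, 8, 8, 9, 11, 12, 13, 13, 15, 19]
Mean = 116/11
Median = 11
Freq: {15: 1, 8: 2, 13: 2, 19: 1, 5: 1, 3: 1, 11: 1, 12: 1, 9: 1}
Mode: [8, 13]

Mean=116/11, Median=11, Mode=[8, 13]


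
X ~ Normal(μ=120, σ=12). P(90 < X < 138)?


z₁=(90-120)/12=-2.5, z₂=(138-120)/12=1.5
P = Φ(1.5) - Φ(-2.5) = 0.933193 - 0.006210 = 0.926983 ≈ 0.9270

P(90 < X < 138) ≈ 0.9270


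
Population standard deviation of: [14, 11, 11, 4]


Mean = 40/4 = 10
  (14-10)²=16
  (11-10)²=1
  (11-10)²=1
  (4-10)²=36
Σ(x-μ)² = 54
σ² = 54/4 = 27/2

σ = √(27/2) ≈ 3.6742


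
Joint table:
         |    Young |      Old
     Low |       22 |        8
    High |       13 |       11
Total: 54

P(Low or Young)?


P(Low∨Young) = P(Low) + P(Young) - P(Low∧Young)
= (30 + 35 - 22)/54 = 43/54

P = 43/54 ≈ 79.63%


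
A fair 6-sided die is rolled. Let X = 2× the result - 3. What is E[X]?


E[die] = (1+6)/2 = 7/2
E[X] = 2×7/2 - 3 = 4

E[X] = 4


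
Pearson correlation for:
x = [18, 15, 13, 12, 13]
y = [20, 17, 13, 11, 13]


n=5, Σx=71, Σy=74, Σxy=1085, Σx²=1031, Σy²=1148
r = (5×1085 - 71×74)/√((5×1031 - 71²)(5×1148 - 74²))
= 171/√(114×264) = 171/√30096 ≈ 171/173.4820 ≈ 0.9857

r ≈ 0.9857


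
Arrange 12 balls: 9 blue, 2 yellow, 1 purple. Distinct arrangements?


12!/(9!×2!×1!) = 660

660


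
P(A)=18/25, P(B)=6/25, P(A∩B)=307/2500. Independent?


P(A)×P(B) = 108/625
P(A∩B) = 307/2500
Not equal → NOT independent

No, not independent


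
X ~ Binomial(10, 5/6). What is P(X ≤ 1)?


P(X ≤ 1) = Σ P(X=i) for i=0..1
P(X=0) = 1/60466176
P(X=1) = 25/30233088
Sum = 17/20155392

P(X ≤ 1) = 17/20155392 ≈ 0.00%


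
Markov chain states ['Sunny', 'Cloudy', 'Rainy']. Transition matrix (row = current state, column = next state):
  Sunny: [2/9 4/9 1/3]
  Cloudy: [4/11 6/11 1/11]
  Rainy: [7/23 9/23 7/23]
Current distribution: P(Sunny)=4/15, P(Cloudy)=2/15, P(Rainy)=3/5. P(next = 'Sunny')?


P(next=Sunny) = Σᵢ P(now=i)×P(i→Sunny)
= 4/15×2/9 + 2/15×4/11 + 3/5×7/23
= 8/135 + 8/165 + 21/115 = 9917/34155

P = 9917/34155 ≈ 0.2904


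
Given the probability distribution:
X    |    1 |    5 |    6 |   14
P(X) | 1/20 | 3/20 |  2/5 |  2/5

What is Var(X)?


E[X] = 44/5
E[X²] = 483/5
Var(X) = E[X²] - (E[X])² = 483/5 - 1936/25 = 479/25

Var(X) = 479/25 ≈ 19.1600


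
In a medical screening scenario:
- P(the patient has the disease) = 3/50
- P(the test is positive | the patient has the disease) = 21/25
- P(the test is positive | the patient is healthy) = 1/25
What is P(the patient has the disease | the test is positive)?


Using Bayes' theorem:
P(A|B) = P(B|A)·P(A) / P(B)

P(the test is positive) = 21/25 × 3/50 + 1/25 × 47/50
= 63/1250 + 47/1250 = 11/125

P(the patient has the disease|the test is positive) = (63/1250) / (11/125) = 63/110

P(the patient has the disease|the test is positive) = 63/110 ≈ 57.27%


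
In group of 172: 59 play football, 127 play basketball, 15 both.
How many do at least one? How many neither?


|A∪B| = 59+127-15 = 171
Neither = 172-171 = 1

At least one: 171; Neither: 1


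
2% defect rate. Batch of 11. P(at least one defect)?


P(all good) = (49/50)^11 = 3909821048582988049/4882812500000000000
P(≥1 defect) = 972991451417011951/4882812500000000000

P = 972991451417011951/4882812500000000000 ≈ 19.93%


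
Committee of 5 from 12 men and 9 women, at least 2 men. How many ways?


Count by #men:
  2M,3W: C(12,2)×C(9,3)=5544
  3M,2W: C(12,3)×C(9,2)=7920
  4M,1W: C(12,4)×C(9,1)=4455
  5M,0W: C(12,5)×C(9,0)=792
Total = 18711

18711


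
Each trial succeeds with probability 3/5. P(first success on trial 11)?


Geometric: P(X=11) = (1-p)^(k-1)×p = (2/5)^10×3/5 = 3072/48828125

P(X=11) = 3072/48828125 ≈ 0.01%


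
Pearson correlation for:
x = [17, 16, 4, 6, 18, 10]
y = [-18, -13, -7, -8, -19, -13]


n=6, Σx=71, Σy=-78, Σxy=-1062, Σx²=1021, Σy²=1136
r = (6×(-1062) - 71×(-78))/√((6×1021 - 71²)(6×1136 - (-78)²))
= -834/√(1085×732) = -834/√794220 ≈ -834/891.1902 ≈ -0.9358

r ≈ -0.9358


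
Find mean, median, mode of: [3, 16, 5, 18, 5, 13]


Sorted: [3, 5, 5, 13, 16, 18]
Mean = 60/6 = 10
Median = 9
Freq: {3: 1, 16: 1, 5: 2, 18: 1, 13: 1}
Mode: [5]

Mean=10, Median=9, Mode=5


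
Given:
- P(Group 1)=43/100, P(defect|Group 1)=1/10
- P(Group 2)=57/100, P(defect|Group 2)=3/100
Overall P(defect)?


P(B) = Σ P(B|Aᵢ)×P(Aᵢ)
  1/10×43/100 = 43/1000
  3/100×57/100 = 171/10000
Sum = 601/10000

P(defect) = 601/10000 ≈ 6.01%


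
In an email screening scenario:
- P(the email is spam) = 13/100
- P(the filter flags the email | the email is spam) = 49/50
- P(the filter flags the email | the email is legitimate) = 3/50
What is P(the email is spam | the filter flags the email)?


Using Bayes' theorem:
P(A|B) = P(B|A)·P(A) / P(B)

P(the filter flags the email) = 49/50 × 13/100 + 3/50 × 87/100
= 637/5000 + 261/5000 = 449/2500

P(the email is spam|the filter flags the email) = (637/5000) / (449/2500) = 637/898

P(the email is spam|the filter flags the email) = 637/898 ≈ 70.94%


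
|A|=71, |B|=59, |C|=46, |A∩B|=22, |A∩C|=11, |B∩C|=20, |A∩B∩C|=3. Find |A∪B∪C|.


|A∪B∪C| = 71+59+46-22-11-20+3 = 126

|A∪B∪C| = 126


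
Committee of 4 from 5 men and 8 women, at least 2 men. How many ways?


Count by #men:
  2M,2W: C(5,2)×C(8,2)=280
  3M,1W: C(5,3)×C(8,1)=80
  4M,0W: C(5,4)×C(8,0)=5
Total = 365

365


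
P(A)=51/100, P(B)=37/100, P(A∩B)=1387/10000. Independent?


P(A)×P(B) = 1887/10000
P(A∩B) = 1387/10000
Not equal → NOT independent

No, not independent


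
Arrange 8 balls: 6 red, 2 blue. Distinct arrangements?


8!/(6!×2!) = 28

28


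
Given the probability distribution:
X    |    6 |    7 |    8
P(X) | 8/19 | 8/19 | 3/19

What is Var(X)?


E[X] = 128/19
E[X²] = 872/19
Var(X) = E[X²] - (E[X])² = 872/19 - 16384/361 = 184/361

Var(X) = 184/361 ≈ 0.5097


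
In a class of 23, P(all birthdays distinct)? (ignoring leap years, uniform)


P(all different) = Π(365-i)/365 for i=0..22
= (365/365)×(364/365)×...×(343/365)
= 0.492703

P ≈ 0.4927 ≈ 49.27%


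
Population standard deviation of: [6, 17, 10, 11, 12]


Mean = 56/5
  (6-56/5)²=676/25
  (17-56/5)²=841/25
  (10-56/5)²=36/25
  (11-56/5)²=1/25
  (12-56/5)²=16/25
Σ(x-μ)² = 314/5
σ² = (314/5)/5 = 314/25

σ = √(314/25) ≈ 3.5440


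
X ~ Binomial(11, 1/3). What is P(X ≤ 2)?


P(X ≤ 2) = Σ P(X=i) for i=0..2
P(X=0) = 2048/177147
P(X=1) = 11264/177147
P(X=2) = 28160/177147
Sum = 512/2187

P(X ≤ 2) = 512/2187 ≈ 23.41%


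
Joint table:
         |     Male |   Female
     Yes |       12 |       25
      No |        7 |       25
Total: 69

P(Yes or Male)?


P(Yes∨Male) = P(Yes) + P(Male) - P(Yes∧Male)
= (37 + 19 - 12)/69 = 44/69

P = 44/69 ≈ 63.77%


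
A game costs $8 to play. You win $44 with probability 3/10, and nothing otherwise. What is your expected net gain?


E[gain] = (44-8)×3/10 + (-8)×7/10
= 54/5 - 28/5 = 26/5

Expected net gain = $26/5 ≈ $5.20


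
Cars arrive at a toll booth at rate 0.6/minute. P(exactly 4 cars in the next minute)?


Poisson(λ=0.6): P(X=4) = e^(-λ)×λ^k/k!
= e^(-0.6) × 0.6^4 / 4!
≈ 0.5488116361 × 0.1296 / 24 ≈ 0.002964

P(X=4) ≈ 0.002964 ≈ 0.30%


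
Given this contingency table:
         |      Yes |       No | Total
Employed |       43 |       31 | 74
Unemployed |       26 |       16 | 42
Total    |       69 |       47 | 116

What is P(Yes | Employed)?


P(Yes | Employed) = 43/(43+31) = 43/74

P(Yes|Employed) = 43/74 ≈ 58.11%


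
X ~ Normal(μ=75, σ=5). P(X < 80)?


z = (80-75)/5 = 1.0
P(Z < 1.0) = 0.8413

P(X < 80) ≈ 0.8413


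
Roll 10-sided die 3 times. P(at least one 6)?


P(no 6)^3 = (9/10)^3 = 729/1000
P(≥1) = 1 - 729/1000 = 271/1000

P = 271/1000 ≈ 27.10%


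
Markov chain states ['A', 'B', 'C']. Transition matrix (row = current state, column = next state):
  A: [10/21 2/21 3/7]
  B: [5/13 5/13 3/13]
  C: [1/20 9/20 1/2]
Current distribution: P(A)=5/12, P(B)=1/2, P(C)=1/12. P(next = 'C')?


P(next=C) = Σᵢ P(now=i)×P(i→C)
= 5/12×3/7 + 1/2×3/13 + 1/12×1/2
= 5/28 + 3/26 + 1/24 = 733/2184

P = 733/2184 ≈ 0.3356


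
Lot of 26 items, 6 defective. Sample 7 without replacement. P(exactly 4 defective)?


Hypergeometric: C(6,4)×C(20,3)/C(26,7)
= 15×1140/657800 = 171/6578

P(X=4) = 171/6578 ≈ 2.60%


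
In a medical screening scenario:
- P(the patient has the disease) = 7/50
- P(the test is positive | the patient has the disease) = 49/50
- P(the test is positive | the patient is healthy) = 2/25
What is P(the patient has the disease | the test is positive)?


Using Bayes' theorem:
P(A|B) = P(B|A)·P(A) / P(B)

P(the test is positive) = 49/50 × 7/50 + 2/25 × 43/50
= 343/2500 + 43/625 = 103/500

P(the patient has the disease|the test is positive) = (343/2500) / (103/500) = 343/515

P(the patient has the disease|the test is positive) = 343/515 ≈ 66.60%


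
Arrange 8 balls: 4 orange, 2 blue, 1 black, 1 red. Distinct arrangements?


8!/(4!×2!×1!×1!) = 840

840


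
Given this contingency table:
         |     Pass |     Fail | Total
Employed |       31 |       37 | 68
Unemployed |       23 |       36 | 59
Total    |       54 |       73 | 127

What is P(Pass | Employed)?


P(Pass | Employed) = 31/(31+37) = 31/68

P(Pass|Employed) = 31/68 ≈ 45.59%


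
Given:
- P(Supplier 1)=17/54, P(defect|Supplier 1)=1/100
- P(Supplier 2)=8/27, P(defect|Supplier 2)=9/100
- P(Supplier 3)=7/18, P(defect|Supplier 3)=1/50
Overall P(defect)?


P(B) = Σ P(B|Aᵢ)×P(Aᵢ)
  1/100×17/54 = 17/5400
  9/100×8/27 = 2/75
  1/50×7/18 = 7/900
Sum = 203/5400

P(defect) = 203/5400 ≈ 3.76%


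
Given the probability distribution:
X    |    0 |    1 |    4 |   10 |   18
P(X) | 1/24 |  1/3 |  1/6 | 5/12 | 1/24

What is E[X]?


E[X] = Σ x·P(X=x)
= (0)×(1/24) + (1)×(1/3) + (4)×(1/6) + (10)×(5/12) + (18)×(1/24)
= 71/12

E[X] = 71/12


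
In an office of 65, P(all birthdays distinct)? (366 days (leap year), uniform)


P(all different) = Π(366-i)/366 for i=0..64
= (366/366)×(365/366)×...×(302/366)
= 0.002358

P ≈ 0.0024 ≈ 0.24%


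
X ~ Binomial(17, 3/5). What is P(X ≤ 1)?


P(X ≤ 1) = Σ P(X=i) for i=0..1
P(X=0) = 131072/762939453125
P(X=1) = 3342336/762939453125
Sum = 3473408/762939453125

P(X ≤ 1) = 3473408/762939453125 ≈ 0.00%


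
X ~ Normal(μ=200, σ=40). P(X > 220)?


z = (220-200)/40 = 0.5
P(X > 220) = 1 - P(Z ≤ 0.5) = 1 - 0.6915 = 0.3085

P(X > 220) ≈ 0.3085


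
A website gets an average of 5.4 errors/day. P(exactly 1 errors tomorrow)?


Poisson(λ=5.4): P(X=1) = e^(-λ)×λ^k/k!
= e^(-5.4) × 5.4^1 / 1!
≈ 0.004516580943 × 5.4 / 1 ≈ 0.024390

P(X=1) ≈ 0.024390 ≈ 2.44%


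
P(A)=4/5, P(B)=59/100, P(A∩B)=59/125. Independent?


P(A)×P(B) = 59/125
P(A∩B) = 59/125
Equal ✓ → Independent

Yes, independent


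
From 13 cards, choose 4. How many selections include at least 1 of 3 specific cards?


Complement: C(13,4) - C(10,4) = 715 - 210 = 505

505


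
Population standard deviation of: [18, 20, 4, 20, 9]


Mean = 71/5
  (18-71/5)²=361/25
  (20-71/5)²=841/25
  (4-71/5)²=2601/25
  (20-71/5)²=841/25
  (9-71/5)²=676/25
Σ(x-μ)² = 1064/5
σ² = (1064/5)/5 = 1064/25

σ = √(1064/25) ≈ 6.5238


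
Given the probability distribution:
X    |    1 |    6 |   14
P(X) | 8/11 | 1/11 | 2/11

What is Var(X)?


E[X] = 42/11
E[X²] = 436/11
Var(X) = E[X²] - (E[X])² = 436/11 - 1764/121 = 3032/121

Var(X) = 3032/121 ≈ 25.0579


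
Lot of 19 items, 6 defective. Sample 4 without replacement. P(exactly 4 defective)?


Hypergeometric: C(6,4)×C(13,0)/C(19,4)
= 15×1/3876 = 5/1292

P(X=4) = 5/1292 ≈ 0.39%


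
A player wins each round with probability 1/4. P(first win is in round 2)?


Geometric: P(X=2) = (1-p)^(k-1)×p = (3/4)^1×1/4 = 3/16

P(X=2) = 3/16 ≈ 18.75%


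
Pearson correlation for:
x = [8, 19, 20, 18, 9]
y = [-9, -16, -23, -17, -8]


n=5, Σx=74, Σy=-73, Σxy=-1214, Σx²=1230, Σy²=1219
r = (5×(-1214) - 74×(-73))/√((5×1230 - 74²)(5×1219 - (-73)²))
= -668/√(674×766) = -668/√516284 ≈ -668/718.5291 ≈ -0.9297

r ≈ -0.9297


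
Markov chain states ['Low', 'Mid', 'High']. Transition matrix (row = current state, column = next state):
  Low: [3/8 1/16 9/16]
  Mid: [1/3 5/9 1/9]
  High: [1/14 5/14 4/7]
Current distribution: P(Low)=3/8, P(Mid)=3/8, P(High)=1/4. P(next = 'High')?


P(next=High) = Σᵢ P(now=i)×P(i→High)
= 3/8×9/16 + 3/8×1/9 + 1/4×4/7
= 27/128 + 1/24 + 1/7 = 1063/2688

P = 1063/2688 ≈ 0.3955


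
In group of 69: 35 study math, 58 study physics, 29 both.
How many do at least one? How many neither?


|A∪B| = 35+58-29 = 64
Neither = 69-64 = 5

At least one: 64; Neither: 5


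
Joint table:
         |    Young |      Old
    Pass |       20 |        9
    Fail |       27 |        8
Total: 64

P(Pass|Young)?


P(Pass|Young) = 20/(20+27) = 20/47

P = 20/47 ≈ 42.55%


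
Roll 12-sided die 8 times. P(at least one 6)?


P(no 6)^8 = (11/12)^8 = 214358881/429981696
P(≥1) = 1 - 214358881/429981696 = 215622815/429981696

P = 215622815/429981696 ≈ 50.15%


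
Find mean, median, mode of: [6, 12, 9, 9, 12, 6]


Sorted: [6, 6, 9, 9, 12, 12]
Mean = 54/6 = 9
Median = 9
Freq: {6: 2, 12: 2, 9: 2}
Mode: [6, 9, 12]

Mean=9, Median=9, Mode=[6, 9, 12]


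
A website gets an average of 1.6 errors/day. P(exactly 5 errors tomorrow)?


Poisson(λ=1.6): P(X=5) = e^(-λ)×λ^k/k!
= e^(-1.6) × 1.6^5 / 5!
≈ 0.201896518 × 10.48576 / 120 ≈ 0.017642

P(X=5) ≈ 0.017642 ≈ 1.76%


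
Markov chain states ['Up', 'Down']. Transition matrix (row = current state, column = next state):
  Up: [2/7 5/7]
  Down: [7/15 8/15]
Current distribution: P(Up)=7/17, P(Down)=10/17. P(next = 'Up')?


P(next=Up) = Σᵢ P(now=i)×P(i→Up)
= 7/17×2/7 + 10/17×7/15
= 2/17 + 14/51 = 20/51

P = 20/51 ≈ 0.3922


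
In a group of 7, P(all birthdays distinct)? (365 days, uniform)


P(all different) = Π(365-i)/365 for i=0..6
= (365/365)×(364/365)×...×(359/365)
= 0.943764

P ≈ 0.9438 ≈ 94.38%


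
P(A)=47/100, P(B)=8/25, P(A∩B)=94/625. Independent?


P(A)×P(B) = 94/625
P(A∩B) = 94/625
Equal ✓ → Independent

Yes, independent


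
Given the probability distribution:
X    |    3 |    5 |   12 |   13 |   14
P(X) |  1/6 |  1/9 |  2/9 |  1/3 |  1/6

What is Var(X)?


E[X] = 187/18
E[X²] = 2255/18
Var(X) = E[X²] - (E[X])² = 2255/18 - 34969/324 = 5621/324

Var(X) = 5621/324 ≈ 17.3488


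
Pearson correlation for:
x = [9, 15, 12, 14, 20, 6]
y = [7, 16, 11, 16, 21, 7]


n=6, Σx=76, Σy=78, Σxy=1121, Σx²=1082, Σy²=1172
r = (6×1121 - 76×78)/√((6×1082 - 76²)(6×1172 - 78²))
= 798/√(716×948) = 798/√678768 ≈ 798/823.8738 ≈ 0.9686

r ≈ 0.9686


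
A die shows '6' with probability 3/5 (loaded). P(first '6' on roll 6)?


Geometric: P(X=6) = (1-p)^(k-1)×p = (2/5)^5×3/5 = 96/15625

P(X=6) = 96/15625 ≈ 0.61%


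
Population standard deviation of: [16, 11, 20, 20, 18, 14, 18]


Mean = 117/7
  (16-117/7)²=25/49
  (11-117/7)²=1600/49
  (20-117/7)²=529/49
  (20-117/7)²=529/49
  (18-117/7)²=81/49
  (14-117/7)²=361/49
  (18-117/7)²=81/49
Σ(x-μ)² = 458/7
σ² = (458/7)/7 = 458/49

σ = √(458/49) ≈ 3.0573


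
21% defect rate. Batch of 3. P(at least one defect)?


P(all good) = (79/100)^3 = 493039/1000000
P(≥1 defect) = 506961/1000000

P = 506961/1000000 ≈ 50.70%


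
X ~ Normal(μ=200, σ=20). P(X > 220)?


z = (220-200)/20 = 1.0
P(X > 220) = 1 - P(Z ≤ 1.0) = 1 - 0.8413 = 0.1587

P(X > 220) ≈ 0.1587


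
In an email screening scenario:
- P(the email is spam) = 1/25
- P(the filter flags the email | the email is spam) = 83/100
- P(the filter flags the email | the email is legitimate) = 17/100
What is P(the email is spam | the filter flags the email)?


Using Bayes' theorem:
P(A|B) = P(B|A)·P(A) / P(B)

P(the filter flags the email) = 83/100 × 1/25 + 17/100 × 24/25
= 83/2500 + 102/625 = 491/2500

P(the email is spam|the filter flags the email) = (83/2500) / (491/2500) = 83/491

P(the email is spam|the filter flags the email) = 83/491 ≈ 16.90%


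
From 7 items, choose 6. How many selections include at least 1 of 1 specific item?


Complement: C(7,6) - C(6,6) = 7 - 1 = 6

6


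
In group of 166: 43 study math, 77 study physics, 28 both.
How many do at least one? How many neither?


|A∪B| = 43+77-28 = 92
Neither = 166-92 = 74

At least one: 92; Neither: 74


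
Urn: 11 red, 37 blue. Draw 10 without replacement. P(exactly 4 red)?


Hypergeometric: C(11,4)×C(37,6)/C(48,10)
= 330×2324784/6540715896 = 2905980/24775439

P(X=4) = 2905980/24775439 ≈ 11.73%


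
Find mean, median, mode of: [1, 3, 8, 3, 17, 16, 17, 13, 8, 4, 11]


Sorted: [1, 3, 3, 4, 8, 8, 11, 13, 16, 17, 17]
Mean = 101/11
Median = 8
Freq: {1: 1, 3: 2, 8: 2, 17: 2, 16: 1, 13: 1, 4: 1, 11: 1}
Mode: [3, 8, 17]

Mean=101/11, Median=8, Mode=[3, 8, 17]


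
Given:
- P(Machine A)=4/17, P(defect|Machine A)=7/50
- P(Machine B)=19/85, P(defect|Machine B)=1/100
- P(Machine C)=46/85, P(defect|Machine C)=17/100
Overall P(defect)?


P(B) = Σ P(B|Aᵢ)×P(Aᵢ)
  7/50×4/17 = 14/425
  1/100×19/85 = 19/8500
  17/100×46/85 = 23/250
Sum = 1081/8500

P(defect) = 1081/8500 ≈ 12.72%


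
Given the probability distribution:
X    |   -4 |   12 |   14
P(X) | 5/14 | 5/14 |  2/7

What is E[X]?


E[X] = Σ x·P(X=x)
= (-4)×(5/14) + (12)×(5/14) + (14)×(2/7)
= 48/7

E[X] = 48/7


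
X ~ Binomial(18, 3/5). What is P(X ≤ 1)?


P(X ≤ 1) = Σ P(X=i) for i=0..1
P(X=0) = 262144/3814697265625
P(X=1) = 7077888/3814697265625
Sum = 7340032/3814697265625

P(X ≤ 1) = 7340032/3814697265625 ≈ 0.00%


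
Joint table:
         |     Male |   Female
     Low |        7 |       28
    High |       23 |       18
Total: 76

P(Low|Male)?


P(Low|Male) = 7/(7+23) = 7/30

P = 7/30 ≈ 23.33%


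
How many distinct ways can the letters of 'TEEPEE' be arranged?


Letters: 6, freq: {'T': 1, 'E': 4, 'P': 1}
6!/(1!×4!×1!) = 720/24 = 30

30


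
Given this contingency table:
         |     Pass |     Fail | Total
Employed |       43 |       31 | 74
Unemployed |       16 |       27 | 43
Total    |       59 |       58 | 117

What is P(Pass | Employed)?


P(Pass | Employed) = 43/(43+31) = 43/74

P(Pass|Employed) = 43/74 ≈ 58.11%


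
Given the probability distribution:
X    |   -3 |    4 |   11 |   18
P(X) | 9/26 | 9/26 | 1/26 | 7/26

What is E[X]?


E[X] = Σ x·P(X=x)
= (-3)×(9/26) + (4)×(9/26) + (11)×(1/26) + (18)×(7/26)
= 73/13

E[X] = 73/13


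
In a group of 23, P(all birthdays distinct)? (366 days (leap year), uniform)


P(all different) = Π(366-i)/366 for i=0..22
= (366/366)×(365/366)×...×(344/366)
= 0.493677

P ≈ 0.4937 ≈ 49.37%


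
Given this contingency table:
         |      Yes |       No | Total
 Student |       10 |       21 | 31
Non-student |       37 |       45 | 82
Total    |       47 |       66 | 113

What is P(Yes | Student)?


P(Yes | Student) = 10/(10+21) = 10/31

P(Yes|Student) = 10/31 ≈ 32.26%


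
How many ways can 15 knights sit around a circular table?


Circular arrangements of 15 distinct objects: fix one position to break rotational symmetry.
(n-1)! = 14! = 87178291200

87178291200


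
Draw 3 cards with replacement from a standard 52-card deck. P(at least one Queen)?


P(not a Queen) = 48/52 = 12/13
P(none in 3 draws) = (12/13)^3 = 1728/2197
P(≥1 Queen) = 1 - 1728/2197 = 469/2197

P = 469/2197 ≈ 21.35%


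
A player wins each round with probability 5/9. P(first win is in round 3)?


Geometric: P(X=3) = (1-p)^(k-1)×p = (4/9)^2×5/9 = 80/729

P(X=3) = 80/729 ≈ 10.97%


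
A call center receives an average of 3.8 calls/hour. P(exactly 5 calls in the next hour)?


Poisson(λ=3.8): P(X=5) = e^(-λ)×λ^k/k!
= e^(-3.8) × 3.8^5 / 5!
≈ 0.02237077186 × 792.35168 / 120 ≈ 0.147713

P(X=5) ≈ 0.147713 ≈ 14.77%


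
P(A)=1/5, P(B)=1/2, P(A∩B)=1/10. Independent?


P(A)×P(B) = 1/10
P(A∩B) = 1/10
Equal ✓ → Independent

Yes, independent


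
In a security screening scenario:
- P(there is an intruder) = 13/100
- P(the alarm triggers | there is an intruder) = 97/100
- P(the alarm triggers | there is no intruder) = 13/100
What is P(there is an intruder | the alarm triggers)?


Using Bayes' theorem:
P(A|B) = P(B|A)·P(A) / P(B)

P(the alarm triggers) = 97/100 × 13/100 + 13/100 × 87/100
= 1261/10000 + 1131/10000 = 299/1250

P(there is an intruder|the alarm triggers) = (1261/10000) / (299/1250) = 97/184

P(there is an intruder|the alarm triggers) = 97/184 ≈ 52.72%


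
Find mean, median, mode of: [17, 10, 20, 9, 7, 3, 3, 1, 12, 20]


Sorted: [1, 3, 3, 7, 9, 10, 12, 17, 20, 20]
Mean = 102/10 = 51/5
Median = 19/2
Freq: {17: 1, 10: 1, 20: 2, 9: 1, 7: 1, 3: 2, 1: 1, 12: 1}
Mode: [3, 20]

Mean=51/5, Median=19/2, Mode=[3, 20]


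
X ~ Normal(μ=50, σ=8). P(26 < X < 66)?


z₁=(26-50)/8=-3.0, z₂=(66-50)/8=2.0
P = Φ(2.0) - Φ(-3.0) = 0.977250 - 0.001350 = 0.975900 ≈ 0.9759

P(26 < X < 66) ≈ 0.9759


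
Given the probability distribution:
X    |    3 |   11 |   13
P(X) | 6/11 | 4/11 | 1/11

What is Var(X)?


E[X] = 75/11
E[X²] = 707/11
Var(X) = E[X²] - (E[X])² = 707/11 - 5625/121 = 2152/121

Var(X) = 2152/121 ≈ 17.7851


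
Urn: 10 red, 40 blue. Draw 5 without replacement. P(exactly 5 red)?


Hypergeometric: C(10,5)×C(40,0)/C(50,5)
= 252×1/2118760 = 9/75670

P(X=5) = 9/75670 ≈ 0.01%


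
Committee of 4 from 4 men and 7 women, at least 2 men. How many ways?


Count by #men:
  2M,2W: C(4,2)×C(7,2)=126
  3M,1W: C(4,3)×C(7,1)=28
  4M,0W: C(4,4)×C(7,0)=1
Total = 155

155


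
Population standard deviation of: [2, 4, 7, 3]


Mean = 16/4 = 4
  (2-4)²=4
  (4-4)²=0
  (7-4)²=9
  (3-4)²=1
Σ(x-μ)² = 14
σ² = 14/4 = 7/2

σ = √(7/2) ≈ 1.8708


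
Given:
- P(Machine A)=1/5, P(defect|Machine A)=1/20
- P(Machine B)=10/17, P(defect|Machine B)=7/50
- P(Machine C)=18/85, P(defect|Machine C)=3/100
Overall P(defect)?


P(B) = Σ P(B|Aᵢ)×P(Aᵢ)
  1/20×1/5 = 1/100
  7/50×10/17 = 7/85
  3/100×18/85 = 27/4250
Sum = 839/8500

P(defect) = 839/8500 ≈ 9.87%


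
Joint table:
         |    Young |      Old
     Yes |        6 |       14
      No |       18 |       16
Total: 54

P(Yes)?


P(Yes) = (6+14)/54 = 20/54 = 10/27

P(Yes) = 10/27 ≈ 37.04%
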